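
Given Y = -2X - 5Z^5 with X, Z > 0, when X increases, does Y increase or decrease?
Y decreases

Taking the partial derivative:
∂Y/∂X = -2

∂Y/∂X = -2 < 0 (assuming positive values)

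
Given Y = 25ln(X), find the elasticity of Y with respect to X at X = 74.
Elasticity = 1/ln(74) ≈ 0.2323

Elasticity = (dY/dX) · (X/Y)

dY/dX = 25/X
At X = 74: dY/dX = 25/74, Y = 25·ln(74)

Elasticity = (25/74) · (74 / (25·ln(74))) = 1/ln(74) ≈ 0.2323

Interpretation: for a small percentage change in X, the percentage change in Y is approximately 0.23 times as large.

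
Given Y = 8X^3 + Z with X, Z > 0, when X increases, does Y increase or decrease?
Y increases

Taking the partial derivative:
∂Y/∂X = 24X^2

∂Y/∂X = 24X^2 > 0 (assuming positive values)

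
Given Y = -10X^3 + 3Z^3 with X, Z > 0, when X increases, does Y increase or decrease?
Y decreases

Taking the partial derivative:
∂Y/∂X = -30X^2

∂Y/∂X = -30X^2 < 0 (assuming positive values)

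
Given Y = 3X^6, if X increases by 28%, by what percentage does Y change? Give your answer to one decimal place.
339.8%

For Y = 3X^6:
If X → X(1 + 0.28)
Then Y → Y · (1 + 0.28)^6
     ≈ Y · 4.3980

Percentage change = ((1 + 0.28)^6 − 1) × 100% ≈ 339.8%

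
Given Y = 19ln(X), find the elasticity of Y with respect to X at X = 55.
Elasticity = 1/ln(55) ≈ 0.2495

Elasticity = (dY/dX) · (X/Y)

dY/dX = 19/X
At X = 55: dY/dX = 19/55, Y = 19·ln(55)

Elasticity = (19/55) · (55 / (19·ln(55))) = 1/ln(55) ≈ 0.2495

Interpretation: for a small percentage change in X, the percentage change in Y is approximately 0.25 times as large.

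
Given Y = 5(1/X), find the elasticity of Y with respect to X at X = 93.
Elasticity = -1

Elasticity = (dY/dX) · (X/Y)

dY/dX = -5/X²
At X = 93: dY/dX = -5/8649, Y = 5/93

Elasticity = (-5/8649) · (93 / (5/93)) = -1

Interpretation: for a small percentage change in X, the percentage change in Y is approximately -1.00 times as large.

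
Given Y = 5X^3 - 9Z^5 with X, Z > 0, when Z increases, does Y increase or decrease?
Y decreases

Taking the partial derivative:
∂Y/∂Z = -45Z^4

∂Y/∂Z = -45Z^4 < 0 (assuming positive values)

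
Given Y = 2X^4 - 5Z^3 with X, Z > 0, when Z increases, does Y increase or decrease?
Y decreases

Taking the partial derivative:
∂Y/∂Z = -15Z^2

∂Y/∂Z = -15Z^2 < 0 (assuming positive values)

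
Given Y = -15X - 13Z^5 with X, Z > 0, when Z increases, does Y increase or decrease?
Y decreases

Taking the partial derivative:
∂Y/∂Z = -65Z^4

∂Y/∂Z = -65Z^4 < 0 (assuming positive values)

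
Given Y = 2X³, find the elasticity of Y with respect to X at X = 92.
Elasticity = 3

Elasticity = (dY/dX) · (X/Y)

dY/dX = 6·X²
At X = 92: dY/dX = 50784, Y = 1557376

Elasticity = 50784 · (92 / 1557376) = 3

Interpretation: for a small percentage change in X, the percentage change in Y is approximately 3.00 times as large.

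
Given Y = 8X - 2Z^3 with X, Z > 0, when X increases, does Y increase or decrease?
Y increases

Taking the partial derivative:
∂Y/∂X = 8

∂Y/∂X = 8 > 0 (assuming positive values)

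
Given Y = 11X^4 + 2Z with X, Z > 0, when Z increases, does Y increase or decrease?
Y increases

Taking the partial derivative:
∂Y/∂Z = 2

∂Y/∂Z = 2 > 0 (assuming positive values)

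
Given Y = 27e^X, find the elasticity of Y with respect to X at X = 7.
Elasticity = 7

Elasticity = (dY/dX) · (X/Y)

dY/dX = 27·e^X
At X = 7: dY/dX = 27·e^7, Y = 27·e^7

Elasticity = (27·e^7) · (7 / (27·e^7)) = 7

Interpretation: for a small percentage change in X, the percentage change in Y is approximately 7.00 times as large.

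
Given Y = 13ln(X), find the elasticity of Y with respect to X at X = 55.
Elasticity = 1/ln(55) ≈ 0.2495

Elasticity = (dY/dX) · (X/Y)

dY/dX = 13/X
At X = 55: dY/dX = 13/55, Y = 13·ln(55)

Elasticity = (13/55) · (55 / (13·ln(55))) = 1/ln(55) ≈ 0.2495

Interpretation: for a small percentage change in X, the percentage change in Y is approximately 0.25 times as large.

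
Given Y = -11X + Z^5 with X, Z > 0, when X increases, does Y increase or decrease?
Y decreases

Taking the partial derivative:
∂Y/∂X = -11

∂Y/∂X = -11 < 0 (assuming positive values)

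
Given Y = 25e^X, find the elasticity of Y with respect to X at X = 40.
Elasticity = 40

Elasticity = (dY/dX) · (X/Y)

dY/dX = 25·e^X
At X = 40: dY/dX = 25·e^40, Y = 25·e^40

Elasticity = (25·e^40) · (40 / (25·e^40)) = 40

Interpretation: for a small percentage change in X, the percentage change in Y is approximately 40.00 times as large.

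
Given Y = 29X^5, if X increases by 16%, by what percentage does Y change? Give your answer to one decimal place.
110.0%

For Y = 29X^5:
If X → X(1 + 0.16)
Then Y → Y · (1 + 0.16)^5
     ≈ Y · 2.1003

Percentage change = ((1 + 0.16)^5 − 1) × 100% ≈ 110.0%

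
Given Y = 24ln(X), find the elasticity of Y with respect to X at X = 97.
Elasticity = 1/ln(97) ≈ 0.2186

Elasticity = (dY/dX) · (X/Y)

dY/dX = 24/X
At X = 97: dY/dX = 24/97, Y = 24·ln(97)

Elasticity = (24/97) · (97 / (24·ln(97))) = 1/ln(97) ≈ 0.2186

Interpretation: for a small percentage change in X, the percentage change in Y is approximately 0.22 times as large.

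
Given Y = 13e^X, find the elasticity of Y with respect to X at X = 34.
Elasticity = 34

Elasticity = (dY/dX) · (X/Y)

dY/dX = 13·e^X
At X = 34: dY/dX = 13·e^34, Y = 13·e^34

Elasticity = (13·e^34) · (34 / (13·e^34)) = 34

Interpretation: for a small percentage change in X, the percentage change in Y is approximately 34.00 times as large.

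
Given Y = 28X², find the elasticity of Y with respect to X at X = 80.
Elasticity = 2

Elasticity = (dY/dX) · (X/Y)

dY/dX = 56·X
At X = 80: dY/dX = 4480, Y = 179200

Elasticity = 4480 · (80 / 179200) = 2

Interpretation: for a small percentage change in X, the percentage change in Y is approximately 2.00 times as large.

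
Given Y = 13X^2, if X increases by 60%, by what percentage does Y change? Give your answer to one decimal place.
156.0%

For Y = 13X^2:
If X → X(1 + 0.6)
Then Y → Y · (1 + 0.6)^2
     = Y · 2.5600

Percentage change = ((1 + 0.6)^2 − 1) × 100% = 156.0%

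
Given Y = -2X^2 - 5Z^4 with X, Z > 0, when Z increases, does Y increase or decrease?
Y decreases

Taking the partial derivative:
∂Y/∂Z = -20Z^3

∂Y/∂Z = -20Z^3 < 0 (assuming positive values)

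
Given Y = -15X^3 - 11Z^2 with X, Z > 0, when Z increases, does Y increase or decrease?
Y decreases

Taking the partial derivative:
∂Y/∂Z = -22Z

∂Y/∂Z = -22Z < 0 (assuming positive values)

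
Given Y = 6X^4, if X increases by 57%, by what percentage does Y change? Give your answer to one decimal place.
507.6%

For Y = 6X^4:
If X → X(1 + 0.57)
Then Y → Y · (1 + 0.57)^4
     ≈ Y · 6.0757

Percentage change = ((1 + 0.57)^4 − 1) × 100% ≈ 507.6%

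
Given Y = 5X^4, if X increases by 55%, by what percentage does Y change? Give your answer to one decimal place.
477.2%

For Y = 5X^4:
If X → X(1 + 0.55)
Then Y → Y · (1 + 0.55)^4
     ≈ Y · 5.7720

Percentage change = ((1 + 0.55)^4 − 1) × 100% ≈ 477.2%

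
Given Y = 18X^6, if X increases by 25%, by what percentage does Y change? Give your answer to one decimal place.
281.5%

For Y = 18X^6:
If X → X(1 + 0.25)
Then Y → Y · (1 + 0.25)^6
     ≈ Y · 3.8147

Percentage change = ((1 + 0.25)^6 − 1) × 100% ≈ 281.5%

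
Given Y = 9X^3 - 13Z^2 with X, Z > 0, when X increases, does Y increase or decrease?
Y increases

Taking the partial derivative:
∂Y/∂X = 27X^2

∂Y/∂X = 27X^2 > 0 (assuming positive values)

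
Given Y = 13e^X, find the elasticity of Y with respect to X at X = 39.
Elasticity = 39

Elasticity = (dY/dX) · (X/Y)

dY/dX = 13·e^X
At X = 39: dY/dX = 13·e^39, Y = 13·e^39

Elasticity = (13·e^39) · (39 / (13·e^39)) = 39

Interpretation: for a small percentage change in X, the percentage change in Y is approximately 39.00 times as large.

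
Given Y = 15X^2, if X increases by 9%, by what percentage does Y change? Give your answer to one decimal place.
18.8%

For Y = 15X^2:
If X → X(1 + 0.09)
Then Y → Y · (1 + 0.09)^2
     = Y · 1.1881

Percentage change = ((1 + 0.09)^2 − 1) × 100% ≈ 18.8%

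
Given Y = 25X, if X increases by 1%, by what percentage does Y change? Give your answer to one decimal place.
1.0%

For Y = 25X:
If X → X(1 + 0.01)
Then Y → Y · (1 + 0.01)^1
     = Y · 1.0100

Percentage change = ((1 + 0.01)^1 − 1) × 100% = 1.0%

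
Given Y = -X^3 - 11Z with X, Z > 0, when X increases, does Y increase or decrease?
Y decreases

Taking the partial derivative:
∂Y/∂X = -3X^2

∂Y/∂X = -3X^2 < 0 (assuming positive values)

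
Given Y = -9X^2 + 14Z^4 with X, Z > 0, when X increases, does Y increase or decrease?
Y decreases

Taking the partial derivative:
∂Y/∂X = -18X

∂Y/∂X = -18X < 0 (assuming positive values)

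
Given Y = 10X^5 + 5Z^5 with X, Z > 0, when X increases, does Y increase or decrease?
Y increases

Taking the partial derivative:
∂Y/∂X = 50X^4

∂Y/∂X = 50X^4 > 0 (assuming positive values)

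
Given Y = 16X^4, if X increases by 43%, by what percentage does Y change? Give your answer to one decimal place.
318.2%

For Y = 16X^4:
If X → X(1 + 0.43)
Then Y → Y · (1 + 0.43)^4
     ≈ Y · 4.1816

Percentage change = ((1 + 0.43)^4 − 1) × 100% ≈ 318.2%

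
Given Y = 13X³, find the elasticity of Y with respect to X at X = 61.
Elasticity = 3

Elasticity = (dY/dX) · (X/Y)

dY/dX = 39·X²
At X = 61: dY/dX = 145119, Y = 2950753

Elasticity = 145119 · (61 / 2950753) = 3

Interpretation: for a small percentage change in X, the percentage change in Y is approximately 3.00 times as large.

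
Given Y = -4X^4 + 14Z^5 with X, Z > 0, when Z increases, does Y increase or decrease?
Y increases

Taking the partial derivative:
∂Y/∂Z = 70Z^4

∂Y/∂Z = 70Z^4 > 0 (assuming positive values)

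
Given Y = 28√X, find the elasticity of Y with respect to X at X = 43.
Elasticity = 1/2

Elasticity = (dY/dX) · (X/Y)

dY/dX = 14/√X
At X = 43: dY/dX = 14·√43/43, Y = 28·√43

Elasticity = (14·√43/43) · (43 / (28·√43)) = 1/2

Interpretation: for a small percentage change in X, the percentage change in Y is approximately 0.50 times as large.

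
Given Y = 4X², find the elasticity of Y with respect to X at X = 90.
Elasticity = 2

Elasticity = (dY/dX) · (X/Y)

dY/dX = 8·X
At X = 90: dY/dX = 720, Y = 32400

Elasticity = 720 · (90 / 32400) = 2

Interpretation: for a small percentage change in X, the percentage change in Y is approximately 2.00 times as large.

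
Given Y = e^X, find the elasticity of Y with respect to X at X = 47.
Elasticity = 47

Elasticity = (dY/dX) · (X/Y)

dY/dX = e^X
At X = 47: dY/dX = e^47, Y = e^47

Elasticity = (e^47) · (47 / (e^47)) = 47

Interpretation: for a small percentage change in X, the percentage change in Y is approximately 47.00 times as large.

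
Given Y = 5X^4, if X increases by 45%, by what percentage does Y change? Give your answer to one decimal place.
342.1%

For Y = 5X^4:
If X → X(1 + 0.45)
Then Y → Y · (1 + 0.45)^4
     ≈ Y · 4.4205

Percentage change = ((1 + 0.45)^4 − 1) × 100% ≈ 342.1%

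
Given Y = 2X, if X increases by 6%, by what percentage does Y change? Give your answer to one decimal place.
6.0%

For Y = 2X:
If X → X(1 + 0.06)
Then Y → Y · (1 + 0.06)^1
     = Y · 1.0600

Percentage change = ((1 + 0.06)^1 − 1) × 100% = 6.0%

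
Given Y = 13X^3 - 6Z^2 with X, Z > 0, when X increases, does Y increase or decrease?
Y increases

Taking the partial derivative:
∂Y/∂X = 39X^2

∂Y/∂X = 39X^2 > 0 (assuming positive values)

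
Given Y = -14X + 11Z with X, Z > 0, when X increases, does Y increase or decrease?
Y decreases

Taking the partial derivative:
∂Y/∂X = -14

∂Y/∂X = -14 < 0 (assuming positive values)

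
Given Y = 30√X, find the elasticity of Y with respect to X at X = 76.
Elasticity = 1/2

Elasticity = (dY/dX) · (X/Y)

dY/dX = 15/√X
At X = 76: dY/dX = 15·√19/38, Y = 60·√19

Elasticity = (15·√19/38) · (76 / (60·√19)) = 1/2

Interpretation: for a small percentage change in X, the percentage change in Y is approximately 0.50 times as large.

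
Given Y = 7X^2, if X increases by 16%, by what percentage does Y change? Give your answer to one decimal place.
34.6%

For Y = 7X^2:
If X → X(1 + 0.16)
Then Y → Y · (1 + 0.16)^2
     = Y · 1.3456

Percentage change = ((1 + 0.16)^2 − 1) × 100% ≈ 34.6%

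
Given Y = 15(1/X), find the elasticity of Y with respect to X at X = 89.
Elasticity = -1

Elasticity = (dY/dX) · (X/Y)

dY/dX = -15/X²
At X = 89: dY/dX = -15/7921, Y = 15/89

Elasticity = (-15/7921) · (89 / (15/89)) = -1

Interpretation: for a small percentage change in X, the percentage change in Y is approximately -1.00 times as large.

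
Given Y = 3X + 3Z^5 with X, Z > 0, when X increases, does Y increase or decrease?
Y increases

Taking the partial derivative:
∂Y/∂X = 3

∂Y/∂X = 3 > 0 (assuming positive values)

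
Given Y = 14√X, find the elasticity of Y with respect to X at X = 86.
Elasticity = 1/2

Elasticity = (dY/dX) · (X/Y)

dY/dX = 7/√X
At X = 86: dY/dX = 7·√86/86, Y = 14·√86

Elasticity = (7·√86/86) · (86 / (14·√86)) = 1/2

Interpretation: for a small percentage change in X, the percentage change in Y is approximately 0.50 times as large.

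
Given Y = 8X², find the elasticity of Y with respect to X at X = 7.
Elasticity = 2

Elasticity = (dY/dX) · (X/Y)

dY/dX = 16·X
At X = 7: dY/dX = 112, Y = 392

Elasticity = 112 · (7 / 392) = 2

Interpretation: for a small percentage change in X, the percentage change in Y is approximately 2.00 times as large.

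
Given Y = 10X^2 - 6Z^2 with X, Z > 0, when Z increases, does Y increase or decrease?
Y decreases

Taking the partial derivative:
∂Y/∂Z = -12Z

∂Y/∂Z = -12Z < 0 (assuming positive values)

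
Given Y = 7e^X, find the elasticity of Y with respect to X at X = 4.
Elasticity = 4

Elasticity = (dY/dX) · (X/Y)

dY/dX = 7·e^X
At X = 4: dY/dX = 7·e^4, Y = 7·e^4

Elasticity = (7·e^4) · (4 / (7·e^4)) = 4

Interpretation: for a small percentage change in X, the percentage change in Y is approximately 4.00 times as large.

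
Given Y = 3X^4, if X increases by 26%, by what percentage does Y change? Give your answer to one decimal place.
152.0%

For Y = 3X^4:
If X → X(1 + 0.26)
Then Y → Y · (1 + 0.26)^4
     ≈ Y · 2.5205

Percentage change = ((1 + 0.26)^4 − 1) × 100% ≈ 152.0%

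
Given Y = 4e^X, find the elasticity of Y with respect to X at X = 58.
Elasticity = 58

Elasticity = (dY/dX) · (X/Y)

dY/dX = 4·e^X
At X = 58: dY/dX = 4·e^58, Y = 4·e^58

Elasticity = (4·e^58) · (58 / (4·e^58)) = 58

Interpretation: for a small percentage change in X, the percentage change in Y is approximately 58.00 times as large.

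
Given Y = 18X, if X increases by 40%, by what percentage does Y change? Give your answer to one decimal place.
40.0%

For Y = 18X:
If X → X(1 + 0.4)
Then Y → Y · (1 + 0.4)^1
     = Y · 1.4000

Percentage change = ((1 + 0.4)^1 − 1) × 100% = 40.0%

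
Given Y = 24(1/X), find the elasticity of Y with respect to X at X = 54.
Elasticity = -1

Elasticity = (dY/dX) · (X/Y)

dY/dX = -24/X²
At X = 54: dY/dX = -2/243, Y = 4/9

Elasticity = (-2/243) · (54 / (4/9)) = -1

Interpretation: for a small percentage change in X, the percentage change in Y is approximately -1.00 times as large.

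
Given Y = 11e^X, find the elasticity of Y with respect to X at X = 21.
Elasticity = 21

Elasticity = (dY/dX) · (X/Y)

dY/dX = 11·e^X
At X = 21: dY/dX = 11·e^21, Y = 11·e^21

Elasticity = (11·e^21) · (21 / (11·e^21)) = 21

Interpretation: for a small percentage change in X, the percentage change in Y is approximately 21.00 times as large.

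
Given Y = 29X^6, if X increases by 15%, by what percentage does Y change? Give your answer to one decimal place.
131.3%

For Y = 29X^6:
If X → X(1 + 0.15)
Then Y → Y · (1 + 0.15)^6
     ≈ Y · 2.3131

Percentage change = ((1 + 0.15)^6 − 1) × 100% ≈ 131.3%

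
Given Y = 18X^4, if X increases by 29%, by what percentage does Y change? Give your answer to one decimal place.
176.9%

For Y = 18X^4:
If X → X(1 + 0.29)
Then Y → Y · (1 + 0.29)^4
     ≈ Y · 2.7692

Percentage change = ((1 + 0.29)^4 − 1) × 100% ≈ 176.9%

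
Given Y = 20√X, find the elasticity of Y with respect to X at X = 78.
Elasticity = 1/2

Elasticity = (dY/dX) · (X/Y)

dY/dX = 10/√X
At X = 78: dY/dX = 5·√78/39, Y = 20·√78

Elasticity = (5·√78/39) · (78 / (20·√78)) = 1/2

Interpretation: for a small percentage change in X, the percentage change in Y is approximately 0.50 times as large.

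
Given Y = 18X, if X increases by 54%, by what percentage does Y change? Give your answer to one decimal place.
54.0%

For Y = 18X:
If X → X(1 + 0.54)
Then Y → Y · (1 + 0.54)^1
     = Y · 1.5400

Percentage change = ((1 + 0.54)^1 − 1) × 100% = 54.0%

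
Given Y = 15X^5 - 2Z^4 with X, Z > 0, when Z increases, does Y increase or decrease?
Y decreases

Taking the partial derivative:
∂Y/∂Z = -8Z^3

∂Y/∂Z = -8Z^3 < 0 (assuming positive values)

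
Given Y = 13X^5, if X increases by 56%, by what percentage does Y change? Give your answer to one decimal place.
823.9%

For Y = 13X^5:
If X → X(1 + 0.56)
Then Y → Y · (1 + 0.56)^5
     ≈ Y · 9.2390

Percentage change = ((1 + 0.56)^5 − 1) × 100% ≈ 823.9%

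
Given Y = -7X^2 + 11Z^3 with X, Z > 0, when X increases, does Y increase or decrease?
Y decreases

Taking the partial derivative:
∂Y/∂X = -14X

∂Y/∂X = -14X < 0 (assuming positive values)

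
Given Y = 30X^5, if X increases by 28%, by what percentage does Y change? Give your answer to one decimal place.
243.6%

For Y = 30X^5:
If X → X(1 + 0.28)
Then Y → Y · (1 + 0.28)^5
     ≈ Y · 3.4360

Percentage change = ((1 + 0.28)^5 − 1) × 100% ≈ 243.6%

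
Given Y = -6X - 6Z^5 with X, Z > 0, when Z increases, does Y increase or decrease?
Y decreases

Taking the partial derivative:
∂Y/∂Z = -30Z^4

∂Y/∂Z = -30Z^4 < 0 (assuming positive values)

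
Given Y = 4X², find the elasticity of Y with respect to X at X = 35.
Elasticity = 2

Elasticity = (dY/dX) · (X/Y)

dY/dX = 8·X
At X = 35: dY/dX = 280, Y = 4900

Elasticity = 280 · (35 / 4900) = 2

Interpretation: for a small percentage change in X, the percentage change in Y is approximately 2.00 times as large.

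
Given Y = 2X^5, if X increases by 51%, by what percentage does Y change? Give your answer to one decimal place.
685.0%

For Y = 2X^5:
If X → X(1 + 0.51)
Then Y → Y · (1 + 0.51)^5
     ≈ Y · 7.8503

Percentage change = ((1 + 0.51)^5 − 1) × 100% ≈ 685.0%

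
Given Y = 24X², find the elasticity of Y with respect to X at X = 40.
Elasticity = 2

Elasticity = (dY/dX) · (X/Y)

dY/dX = 48·X
At X = 40: dY/dX = 1920, Y = 38400

Elasticity = 1920 · (40 / 38400) = 2

Interpretation: for a small percentage change in X, the percentage change in Y is approximately 2.00 times as large.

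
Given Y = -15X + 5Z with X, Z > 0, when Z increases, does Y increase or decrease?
Y increases

Taking the partial derivative:
∂Y/∂Z = 5

∂Y/∂Z = 5 > 0 (assuming positive values)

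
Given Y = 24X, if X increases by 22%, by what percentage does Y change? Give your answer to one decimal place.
22.0%

For Y = 24X:
If X → X(1 + 0.22)
Then Y → Y · (1 + 0.22)^1
     = Y · 1.2200

Percentage change = ((1 + 0.22)^1 − 1) × 100% = 22.0%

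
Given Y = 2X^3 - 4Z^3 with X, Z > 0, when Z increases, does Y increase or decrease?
Y decreases

Taking the partial derivative:
∂Y/∂Z = -12Z^2

∂Y/∂Z = -12Z^2 < 0 (assuming positive values)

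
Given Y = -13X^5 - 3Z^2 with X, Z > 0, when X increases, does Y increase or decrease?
Y decreases

Taking the partial derivative:
∂Y/∂X = -65X^4

∂Y/∂X = -65X^4 < 0 (assuming positive values)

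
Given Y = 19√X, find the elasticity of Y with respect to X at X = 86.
Elasticity = 1/2

Elasticity = (dY/dX) · (X/Y)

dY/dX = 19/(2·√X)
At X = 86: dY/dX = 19·√86/172, Y = 19·√86

Elasticity = (19·√86/172) · (86 / (19·√86)) = 1/2

Interpretation: for a small percentage change in X, the percentage change in Y is approximately 0.50 times as large.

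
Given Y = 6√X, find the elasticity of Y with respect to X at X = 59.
Elasticity = 1/2

Elasticity = (dY/dX) · (X/Y)

dY/dX = 3/√X
At X = 59: dY/dX = 3·√59/59, Y = 6·√59

Elasticity = (3·√59/59) · (59 / (6·√59)) = 1/2

Interpretation: for a small percentage change in X, the percentage change in Y is approximately 0.50 times as large.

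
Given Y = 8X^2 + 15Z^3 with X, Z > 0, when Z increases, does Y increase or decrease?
Y increases

Taking the partial derivative:
∂Y/∂Z = 45Z^2

∂Y/∂Z = 45Z^2 > 0 (assuming positive values)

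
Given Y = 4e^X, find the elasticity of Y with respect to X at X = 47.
Elasticity = 47

Elasticity = (dY/dX) · (X/Y)

dY/dX = 4·e^X
At X = 47: dY/dX = 4·e^47, Y = 4·e^47

Elasticity = (4·e^47) · (47 / (4·e^47)) = 47

Interpretation: for a small percentage change in X, the percentage change in Y is approximately 47.00 times as large.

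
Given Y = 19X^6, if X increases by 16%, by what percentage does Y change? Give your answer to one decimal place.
143.6%

For Y = 19X^6:
If X → X(1 + 0.16)
Then Y → Y · (1 + 0.16)^6
     ≈ Y · 2.4364

Percentage change = ((1 + 0.16)^6 − 1) × 100% ≈ 143.6%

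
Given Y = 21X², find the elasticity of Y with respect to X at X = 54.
Elasticity = 2

Elasticity = (dY/dX) · (X/Y)

dY/dX = 42·X
At X = 54: dY/dX = 2268, Y = 61236

Elasticity = 2268 · (54 / 61236) = 2

Interpretation: for a small percentage change in X, the percentage change in Y is approximately 2.00 times as large.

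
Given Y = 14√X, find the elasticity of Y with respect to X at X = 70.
Elasticity = 1/2

Elasticity = (dY/dX) · (X/Y)

dY/dX = 7/√X
At X = 70: dY/dX = √70/10, Y = 14·√70

Elasticity = (√70/10) · (70 / (14·√70)) = 1/2

Interpretation: for a small percentage change in X, the percentage change in Y is approximately 0.50 times as large.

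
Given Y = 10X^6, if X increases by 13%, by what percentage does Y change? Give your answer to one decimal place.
108.2%

For Y = 10X^6:
If X → X(1 + 0.13)
Then Y → Y · (1 + 0.13)^6
     ≈ Y · 2.0820

Percentage change = ((1 + 0.13)^6 − 1) × 100% ≈ 108.2%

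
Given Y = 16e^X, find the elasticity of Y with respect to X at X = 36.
Elasticity = 36

Elasticity = (dY/dX) · (X/Y)

dY/dX = 16·e^X
At X = 36: dY/dX = 16·e^36, Y = 16·e^36

Elasticity = (16·e^36) · (36 / (16·e^36)) = 36

Interpretation: for a small percentage change in X, the percentage change in Y is approximately 36.00 times as large.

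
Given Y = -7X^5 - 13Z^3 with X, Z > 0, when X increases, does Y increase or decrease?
Y decreases

Taking the partial derivative:
∂Y/∂X = -35X^4

∂Y/∂X = -35X^4 < 0 (assuming positive values)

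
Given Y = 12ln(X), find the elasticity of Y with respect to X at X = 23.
Elasticity = 1/ln(23) ≈ 0.3189

Elasticity = (dY/dX) · (X/Y)

dY/dX = 12/X
At X = 23: dY/dX = 12/23, Y = 12·ln(23)

Elasticity = (12/23) · (23 / (12·ln(23))) = 1/ln(23) ≈ 0.3189

Interpretation: for a small percentage change in X, the percentage change in Y is approximately 0.32 times as large.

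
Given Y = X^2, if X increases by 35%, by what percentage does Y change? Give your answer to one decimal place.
82.3%

For Y = X^2:
If X → X(1 + 0.35)
Then Y → Y · (1 + 0.35)^2
     = Y · 1.8225

Percentage change = ((1 + 0.35)^2 − 1) × 100% ≈ 82.3%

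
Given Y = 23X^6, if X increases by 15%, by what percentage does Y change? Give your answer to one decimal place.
131.3%

For Y = 23X^6:
If X → X(1 + 0.15)
Then Y → Y · (1 + 0.15)^6
     ≈ Y · 2.3131

Percentage change = ((1 + 0.15)^6 − 1) × 100% ≈ 131.3%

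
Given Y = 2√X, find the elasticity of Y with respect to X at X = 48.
Elasticity = 1/2

Elasticity = (dY/dX) · (X/Y)

dY/dX = 1/√X
At X = 48: dY/dX = √3/12, Y = 8·√3

Elasticity = (√3/12) · (48 / (8·√3)) = 1/2

Interpretation: for a small percentage change in X, the percentage change in Y is approximately 0.50 times as large.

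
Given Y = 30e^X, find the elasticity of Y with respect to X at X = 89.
Elasticity = 89

Elasticity = (dY/dX) · (X/Y)

dY/dX = 30·e^X
At X = 89: dY/dX = 30·e^89, Y = 30·e^89

Elasticity = (30·e^89) · (89 / (30·e^89)) = 89

Interpretation: for a small percentage change in X, the percentage change in Y is approximately 89.00 times as large.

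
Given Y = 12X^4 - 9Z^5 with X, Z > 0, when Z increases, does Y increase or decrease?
Y decreases

Taking the partial derivative:
∂Y/∂Z = -45Z^4

∂Y/∂Z = -45Z^4 < 0 (assuming positive values)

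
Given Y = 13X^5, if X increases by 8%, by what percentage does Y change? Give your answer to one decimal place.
46.9%

For Y = 13X^5:
If X → X(1 + 0.08)
Then Y → Y · (1 + 0.08)^5
     ≈ Y · 1.4693

Percentage change = ((1 + 0.08)^5 − 1) × 100% ≈ 46.9%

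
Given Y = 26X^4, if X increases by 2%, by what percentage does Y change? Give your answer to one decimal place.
8.2%

For Y = 26X^4:
If X → X(1 + 0.02)
Then Y → Y · (1 + 0.02)^4
     ≈ Y · 1.0824

Percentage change = ((1 + 0.02)^4 − 1) × 100% ≈ 8.2%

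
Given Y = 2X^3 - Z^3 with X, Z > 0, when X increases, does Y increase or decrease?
Y increases

Taking the partial derivative:
∂Y/∂X = 6X^2

∂Y/∂X = 6X^2 > 0 (assuming positive values)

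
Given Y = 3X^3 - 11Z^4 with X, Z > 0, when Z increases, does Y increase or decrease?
Y decreases

Taking the partial derivative:
∂Y/∂Z = -44Z^3

∂Y/∂Z = -44Z^3 < 0 (assuming positive values)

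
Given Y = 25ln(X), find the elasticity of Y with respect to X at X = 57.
Elasticity = 1/ln(57) ≈ 0.2473

Elasticity = (dY/dX) · (X/Y)

dY/dX = 25/X
At X = 57: dY/dX = 25/57, Y = 25·ln(57)

Elasticity = (25/57) · (57 / (25·ln(57))) = 1/ln(57) ≈ 0.2473

Interpretation: for a small percentage change in X, the percentage change in Y is approximately 0.25 times as large.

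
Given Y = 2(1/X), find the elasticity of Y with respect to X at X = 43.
Elasticity = -1

Elasticity = (dY/dX) · (X/Y)

dY/dX = -2/X²
At X = 43: dY/dX = -2/1849, Y = 2/43

Elasticity = (-2/1849) · (43 / (2/43)) = -1

Interpretation: for a small percentage change in X, the percentage change in Y is approximately -1.00 times as large.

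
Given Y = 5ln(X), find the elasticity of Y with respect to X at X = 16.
Elasticity = 1/ln(16) ≈ 0.3607

Elasticity = (dY/dX) · (X/Y)

dY/dX = 5/X
At X = 16: dY/dX = 5/16, Y = 5·ln(16)

Elasticity = (5/16) · (16 / (5·ln(16))) = 1/ln(16) ≈ 0.3607

Interpretation: for a small percentage change in X, the percentage change in Y is approximately 0.36 times as large.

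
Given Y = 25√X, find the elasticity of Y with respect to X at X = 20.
Elasticity = 1/2

Elasticity = (dY/dX) · (X/Y)

dY/dX = 25/(2·√X)
At X = 20: dY/dX = 5·√5/4, Y = 50·√5

Elasticity = (5·√5/4) · (20 / (50·√5)) = 1/2

Interpretation: for a small percentage change in X, the percentage change in Y is approximately 0.50 times as large.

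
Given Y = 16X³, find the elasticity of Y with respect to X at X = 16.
Elasticity = 3

Elasticity = (dY/dX) · (X/Y)

dY/dX = 48·X²
At X = 16: dY/dX = 12288, Y = 65536

Elasticity = 12288 · (16 / 65536) = 3

Interpretation: for a small percentage change in X, the percentage change in Y is approximately 3.00 times as large.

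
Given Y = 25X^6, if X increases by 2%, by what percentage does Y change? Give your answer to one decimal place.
12.6%

For Y = 25X^6:
If X → X(1 + 0.02)
Then Y → Y · (1 + 0.02)^6
     ≈ Y · 1.1262

Percentage change = ((1 + 0.02)^6 − 1) × 100% ≈ 12.6%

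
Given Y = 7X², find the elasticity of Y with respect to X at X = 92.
Elasticity = 2

Elasticity = (dY/dX) · (X/Y)

dY/dX = 14·X
At X = 92: dY/dX = 1288, Y = 59248

Elasticity = 1288 · (92 / 59248) = 2

Interpretation: for a small percentage change in X, the percentage change in Y is approximately 2.00 times as large.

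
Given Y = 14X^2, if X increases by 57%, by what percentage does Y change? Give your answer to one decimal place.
146.5%

For Y = 14X^2:
If X → X(1 + 0.57)
Then Y → Y · (1 + 0.57)^2
     = Y · 2.4649

Percentage change = ((1 + 0.57)^2 − 1) × 100% ≈ 146.5%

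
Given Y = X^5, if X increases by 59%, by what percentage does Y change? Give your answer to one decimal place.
916.2%

For Y = X^5:
If X → X(1 + 0.59)
Then Y → Y · (1 + 0.59)^5
     ≈ Y · 10.1622

Percentage change = ((1 + 0.59)^5 − 1) × 100% ≈ 916.2%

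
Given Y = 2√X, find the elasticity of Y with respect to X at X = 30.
Elasticity = 1/2

Elasticity = (dY/dX) · (X/Y)

dY/dX = 1/√X
At X = 30: dY/dX = √30/30, Y = 2·√30

Elasticity = (√30/30) · (30 / (2·√30)) = 1/2

Interpretation: for a small percentage change in X, the percentage change in Y is approximately 0.50 times as large.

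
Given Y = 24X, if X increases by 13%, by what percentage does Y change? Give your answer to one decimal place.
13.0%

For Y = 24X:
If X → X(1 + 0.13)
Then Y → Y · (1 + 0.13)^1
     = Y · 1.1300

Percentage change = ((1 + 0.13)^1 − 1) × 100% = 13.0%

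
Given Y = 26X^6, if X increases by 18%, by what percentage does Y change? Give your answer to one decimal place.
170.0%

For Y = 26X^6:
If X → X(1 + 0.18)
Then Y → Y · (1 + 0.18)^6
     ≈ Y · 2.6996

Percentage change = ((1 + 0.18)^6 − 1) × 100% ≈ 170.0%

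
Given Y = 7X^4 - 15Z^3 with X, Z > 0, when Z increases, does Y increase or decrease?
Y decreases

Taking the partial derivative:
∂Y/∂Z = -45Z^2

∂Y/∂Z = -45Z^2 < 0 (assuming positive values)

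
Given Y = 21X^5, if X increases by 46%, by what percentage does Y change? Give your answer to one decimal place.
563.4%

For Y = 21X^5:
If X → X(1 + 0.46)
Then Y → Y · (1 + 0.46)^5
     ≈ Y · 6.6338

Percentage change = ((1 + 0.46)^5 − 1) × 100% ≈ 563.4%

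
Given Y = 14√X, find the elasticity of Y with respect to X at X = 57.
Elasticity = 1/2

Elasticity = (dY/dX) · (X/Y)

dY/dX = 7/√X
At X = 57: dY/dX = 7·√57/57, Y = 14·√57

Elasticity = (7·√57/57) · (57 / (14·√57)) = 1/2

Interpretation: for a small percentage change in X, the percentage change in Y is approximately 0.50 times as large.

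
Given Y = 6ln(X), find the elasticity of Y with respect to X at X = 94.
Elasticity = 1/ln(94) ≈ 0.2201

Elasticity = (dY/dX) · (X/Y)

dY/dX = 6/X
At X = 94: dY/dX = 3/47, Y = 6·ln(94)

Elasticity = (3/47) · (94 / (6·ln(94))) = 1/ln(94) ≈ 0.2201

Interpretation: for a small percentage change in X, the percentage change in Y is approximately 0.22 times as large.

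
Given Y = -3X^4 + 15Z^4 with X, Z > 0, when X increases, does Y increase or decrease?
Y decreases

Taking the partial derivative:
∂Y/∂X = -12X^3

∂Y/∂X = -12X^3 < 0 (assuming positive values)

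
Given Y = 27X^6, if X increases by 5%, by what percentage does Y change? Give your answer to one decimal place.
34.0%

For Y = 27X^6:
If X → X(1 + 0.05)
Then Y → Y · (1 + 0.05)^6
     ≈ Y · 1.3401

Percentage change = ((1 + 0.05)^6 − 1) × 100% ≈ 34.0%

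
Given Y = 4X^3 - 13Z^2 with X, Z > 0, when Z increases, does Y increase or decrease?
Y decreases

Taking the partial derivative:
∂Y/∂Z = -26Z

∂Y/∂Z = -26Z < 0 (assuming positive values)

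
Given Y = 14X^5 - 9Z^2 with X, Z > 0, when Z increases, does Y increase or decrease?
Y decreases

Taking the partial derivative:
∂Y/∂Z = -18Z

∂Y/∂Z = -18Z < 0 (assuming positive values)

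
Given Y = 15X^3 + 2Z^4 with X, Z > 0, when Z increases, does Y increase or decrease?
Y increases

Taking the partial derivative:
∂Y/∂Z = 8Z^3

∂Y/∂Z = 8Z^3 > 0 (assuming positive values)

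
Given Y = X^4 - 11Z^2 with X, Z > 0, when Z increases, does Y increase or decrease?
Y decreases

Taking the partial derivative:
∂Y/∂Z = -22Z

∂Y/∂Z = -22Z < 0 (assuming positive values)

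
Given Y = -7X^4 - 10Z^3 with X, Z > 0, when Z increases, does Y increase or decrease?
Y decreases

Taking the partial derivative:
∂Y/∂Z = -30Z^2

∂Y/∂Z = -30Z^2 < 0 (assuming positive values)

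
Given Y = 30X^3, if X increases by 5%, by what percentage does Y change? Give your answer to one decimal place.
15.8%

For Y = 30X^3:
If X → X(1 + 0.05)
Then Y → Y · (1 + 0.05)^3
     ≈ Y · 1.1576

Percentage change = ((1 + 0.05)^3 − 1) × 100% ≈ 15.8%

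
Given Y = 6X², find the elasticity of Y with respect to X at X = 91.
Elasticity = 2

Elasticity = (dY/dX) · (X/Y)

dY/dX = 12·X
At X = 91: dY/dX = 1092, Y = 49686

Elasticity = 1092 · (91 / 49686) = 2

Interpretation: for a small percentage change in X, the percentage change in Y is approximately 2.00 times as large.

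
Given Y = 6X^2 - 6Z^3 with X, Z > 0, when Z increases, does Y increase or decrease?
Y decreases

Taking the partial derivative:
∂Y/∂Z = -18Z^2

∂Y/∂Z = -18Z^2 < 0 (assuming positive values)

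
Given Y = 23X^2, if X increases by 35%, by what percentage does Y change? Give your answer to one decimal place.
82.3%

For Y = 23X^2:
If X → X(1 + 0.35)
Then Y → Y · (1 + 0.35)^2
     = Y · 1.8225

Percentage change = ((1 + 0.35)^2 − 1) × 100% ≈ 82.3%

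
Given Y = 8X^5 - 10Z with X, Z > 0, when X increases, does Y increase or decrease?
Y increases

Taking the partial derivative:
∂Y/∂X = 40X^4

∂Y/∂X = 40X^4 > 0 (assuming positive values)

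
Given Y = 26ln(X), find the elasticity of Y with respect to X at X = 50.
Elasticity = 1/ln(50) ≈ 0.2556

Elasticity = (dY/dX) · (X/Y)

dY/dX = 26/X
At X = 50: dY/dX = 13/25, Y = 26·ln(50)

Elasticity = (13/25) · (50 / (26·ln(50))) = 1/ln(50) ≈ 0.2556

Interpretation: for a small percentage change in X, the percentage change in Y is approximately 0.26 times as large.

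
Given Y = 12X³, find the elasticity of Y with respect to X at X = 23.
Elasticity = 3

Elasticity = (dY/dX) · (X/Y)

dY/dX = 36·X²
At X = 23: dY/dX = 19044, Y = 146004

Elasticity = 19044 · (23 / 146004) = 3

Interpretation: for a small percentage change in X, the percentage change in Y is approximately 3.00 times as large.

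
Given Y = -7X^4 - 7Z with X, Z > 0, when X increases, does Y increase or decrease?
Y decreases

Taking the partial derivative:
∂Y/∂X = -28X^3

∂Y/∂X = -28X^3 < 0 (assuming positive values)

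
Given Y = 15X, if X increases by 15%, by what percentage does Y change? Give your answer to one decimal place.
15.0%

For Y = 15X:
If X → X(1 + 0.15)
Then Y → Y · (1 + 0.15)^1
     = Y · 1.1500

Percentage change = ((1 + 0.15)^1 − 1) × 100% = 15.0%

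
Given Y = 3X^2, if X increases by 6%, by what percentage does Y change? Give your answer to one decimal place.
12.4%

For Y = 3X^2:
If X → X(1 + 0.06)
Then Y → Y · (1 + 0.06)^2
     = Y · 1.1236

Percentage change = ((1 + 0.06)^2 − 1) × 100% ≈ 12.4%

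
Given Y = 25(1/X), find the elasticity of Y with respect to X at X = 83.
Elasticity = -1

Elasticity = (dY/dX) · (X/Y)

dY/dX = -25/X²
At X = 83: dY/dX = -25/6889, Y = 25/83

Elasticity = (-25/6889) · (83 / (25/83)) = -1

Interpretation: for a small percentage change in X, the percentage change in Y is approximately -1.00 times as large.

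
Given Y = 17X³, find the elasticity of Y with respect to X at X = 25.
Elasticity = 3

Elasticity = (dY/dX) · (X/Y)

dY/dX = 51·X²
At X = 25: dY/dX = 31875, Y = 265625

Elasticity = 31875 · (25 / 265625) = 3

Interpretation: for a small percentage change in X, the percentage change in Y is approximately 3.00 times as large.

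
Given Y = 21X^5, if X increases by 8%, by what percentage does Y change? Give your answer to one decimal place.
46.9%

For Y = 21X^5:
If X → X(1 + 0.08)
Then Y → Y · (1 + 0.08)^5
     ≈ Y · 1.4693

Percentage change = ((1 + 0.08)^5 − 1) × 100% ≈ 46.9%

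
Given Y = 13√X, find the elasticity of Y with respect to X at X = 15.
Elasticity = 1/2

Elasticity = (dY/dX) · (X/Y)

dY/dX = 13/(2·√X)
At X = 15: dY/dX = 13·√15/30, Y = 13·√15

Elasticity = (13·√15/30) · (15 / (13·√15)) = 1/2

Interpretation: for a small percentage change in X, the percentage change in Y is approximately 0.50 times as large.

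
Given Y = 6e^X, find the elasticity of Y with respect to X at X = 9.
Elasticity = 9

Elasticity = (dY/dX) · (X/Y)

dY/dX = 6·e^X
At X = 9: dY/dX = 6·e^9, Y = 6·e^9

Elasticity = (6·e^9) · (9 / (6·e^9)) = 9

Interpretation: for a small percentage change in X, the percentage change in Y is approximately 9.00 times as large.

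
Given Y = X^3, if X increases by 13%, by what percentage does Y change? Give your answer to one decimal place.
44.3%

For Y = X^3:
If X → X(1 + 0.13)
Then Y → Y · (1 + 0.13)^3
     ≈ Y · 1.4429

Percentage change = ((1 + 0.13)^3 − 1) × 100% ≈ 44.3%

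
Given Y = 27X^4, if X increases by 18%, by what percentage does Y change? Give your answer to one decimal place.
93.9%

For Y = 27X^4:
If X → X(1 + 0.18)
Then Y → Y · (1 + 0.18)^4
     ≈ Y · 1.9388

Percentage change = ((1 + 0.18)^4 − 1) × 100% ≈ 93.9%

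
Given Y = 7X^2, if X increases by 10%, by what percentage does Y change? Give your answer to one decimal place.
21.0%

For Y = 7X^2:
If X → X(1 + 0.1)
Then Y → Y · (1 + 0.1)^2
     = Y · 1.2100

Percentage change = ((1 + 0.1)^2 − 1) × 100% = 21.0%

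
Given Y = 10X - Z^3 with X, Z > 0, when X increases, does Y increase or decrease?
Y increases

Taking the partial derivative:
∂Y/∂X = 10

∂Y/∂X = 10 > 0 (assuming positive values)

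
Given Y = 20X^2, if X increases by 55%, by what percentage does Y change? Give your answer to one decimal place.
140.3%

For Y = 20X^2:
If X → X(1 + 0.55)
Then Y → Y · (1 + 0.55)^2
     = Y · 2.4025

Percentage change = ((1 + 0.55)^2 − 1) × 100% ≈ 140.3%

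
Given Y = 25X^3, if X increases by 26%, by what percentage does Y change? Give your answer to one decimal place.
100.0%

For Y = 25X^3:
If X → X(1 + 0.26)
Then Y → Y · (1 + 0.26)^3
     ≈ Y · 2.0004

Percentage change = ((1 + 0.26)^3 − 1) × 100% ≈ 100.0%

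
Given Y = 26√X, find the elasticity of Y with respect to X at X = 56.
Elasticity = 1/2

Elasticity = (dY/dX) · (X/Y)

dY/dX = 13/√X
At X = 56: dY/dX = 13·√14/28, Y = 52·√14

Elasticity = (13·√14/28) · (56 / (52·√14)) = 1/2

Interpretation: for a small percentage change in X, the percentage change in Y is approximately 0.50 times as large.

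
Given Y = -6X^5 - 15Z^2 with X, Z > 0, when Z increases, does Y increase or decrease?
Y decreases

Taking the partial derivative:
∂Y/∂Z = -30Z

∂Y/∂Z = -30Z < 0 (assuming positive values)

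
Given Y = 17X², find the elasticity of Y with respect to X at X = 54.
Elasticity = 2

Elasticity = (dY/dX) · (X/Y)

dY/dX = 34·X
At X = 54: dY/dX = 1836, Y = 49572

Elasticity = 1836 · (54 / 49572) = 2

Interpretation: for a small percentage change in X, the percentage change in Y is approximately 2.00 times as large.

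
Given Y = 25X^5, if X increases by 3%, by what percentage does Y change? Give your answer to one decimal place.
15.9%

For Y = 25X^5:
If X → X(1 + 0.03)
Then Y → Y · (1 + 0.03)^5
     ≈ Y · 1.1593

Percentage change = ((1 + 0.03)^5 − 1) × 100% ≈ 15.9%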